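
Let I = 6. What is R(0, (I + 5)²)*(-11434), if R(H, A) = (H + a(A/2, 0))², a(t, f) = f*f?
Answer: 0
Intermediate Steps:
a(t, f) = f²
R(H, A) = H² (R(H, A) = (H + 0²)² = (H + 0)² = H²)
R(0, (I + 5)²)*(-11434) = 0²*(-11434) = 0*(-11434) = 0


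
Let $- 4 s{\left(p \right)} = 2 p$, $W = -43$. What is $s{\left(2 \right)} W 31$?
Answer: $1333$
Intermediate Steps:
$s{\left(p \right)} = - \frac{p}{2}$ ($s{\left(p \right)} = - \frac{2 p}{4} = - \frac{p}{2}$)
$s{\left(2 \right)} W 31 = \left(- \frac{1}{2}\right) 2 \left(-43\right) 31 = \left(-1\right) \left(-43\right) 31 = 43 \cdot 31 = 1333$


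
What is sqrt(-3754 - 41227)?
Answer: I*sqrt(44981) ≈ 212.09*I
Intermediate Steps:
sqrt(-3754 - 41227) = sqrt(-44981) = I*sqrt(44981)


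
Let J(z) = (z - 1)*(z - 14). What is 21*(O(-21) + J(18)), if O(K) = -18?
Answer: 1050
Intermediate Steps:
J(z) = (-1 + z)*(-14 + z)
21*(O(-21) + J(18)) = 21*(-18 + (14 + 18**2 - 15*18)) = 21*(-18 + (14 + 324 - 270)) = 21*(-18 + 68) = 21*50 = 1050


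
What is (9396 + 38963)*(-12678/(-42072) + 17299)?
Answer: 5866077317659/7012 ≈ 8.3658e+8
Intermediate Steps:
(9396 + 38963)*(-12678/(-42072) + 17299) = 48359*(-12678*(-1/42072) + 17299) = 48359*(2113/7012 + 17299) = 48359*(121302701/7012) = 5866077317659/7012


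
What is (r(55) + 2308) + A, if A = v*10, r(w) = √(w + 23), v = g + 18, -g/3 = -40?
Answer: 3688 + √78 ≈ 3696.8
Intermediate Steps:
g = 120 (g = -3*(-40) = 120)
v = 138 (v = 120 + 18 = 138)
r(w) = √(23 + w)
A = 1380 (A = 138*10 = 1380)
(r(55) + 2308) + A = (√(23 + 55) + 2308) + 1380 = (√78 + 2308) + 1380 = (2308 + √78) + 1380 = 3688 + √78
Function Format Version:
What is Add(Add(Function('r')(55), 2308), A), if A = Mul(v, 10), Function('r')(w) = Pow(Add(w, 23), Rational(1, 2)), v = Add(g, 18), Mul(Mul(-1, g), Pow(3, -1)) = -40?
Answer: Add(3688, Pow(78, Rational(1, 2))) ≈ 3696.8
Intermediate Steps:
g = 120 (g = Mul(-3, -40) = 120)
v = 138 (v = Add(120, 18) = 138)
Function('r')(w) = Pow(Add(23, w), Rational(1, 2))
A = 1380 (A = Mul(138, 10) = 1380)
Add(Add(Function('r')(55), 2308), A) = Add(Add(Pow(Add(23, 55), Rational(1, 2)), 2308), 1380) = Add(Add(Pow(78, Rational(1, 2)), 2308), 1380) = Add(Add(2308, Pow(78, Rational(1, 2))), 1380) = Add(3688, Pow(78, Rational(1, 2)))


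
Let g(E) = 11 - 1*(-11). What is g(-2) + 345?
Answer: 367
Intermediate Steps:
g(E) = 22 (g(E) = 11 + 11 = 22)
g(-2) + 345 = 22 + 345 = 367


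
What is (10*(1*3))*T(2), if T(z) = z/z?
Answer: 30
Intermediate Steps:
T(z) = 1
(10*(1*3))*T(2) = (10*(1*3))*1 = (10*3)*1 = 30*1 = 30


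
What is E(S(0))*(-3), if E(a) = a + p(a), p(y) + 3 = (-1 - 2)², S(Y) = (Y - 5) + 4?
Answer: -15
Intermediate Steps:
S(Y) = -1 + Y (S(Y) = (-5 + Y) + 4 = -1 + Y)
p(y) = 6 (p(y) = -3 + (-1 - 2)² = -3 + (-3)² = -3 + 9 = 6)
E(a) = 6 + a (E(a) = a + 6 = 6 + a)
E(S(0))*(-3) = (6 + (-1 + 0))*(-3) = (6 - 1)*(-3) = 5*(-3) = -15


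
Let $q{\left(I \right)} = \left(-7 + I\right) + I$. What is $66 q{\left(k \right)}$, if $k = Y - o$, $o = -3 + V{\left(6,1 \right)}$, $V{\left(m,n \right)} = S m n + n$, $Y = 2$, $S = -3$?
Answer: $2442$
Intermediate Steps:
$V{\left(m,n \right)} = n - 3 m n$ ($V{\left(m,n \right)} = - 3 m n + n = n - 3 m n$)
$o = -20$ ($o = -3 + 1 \left(1 - 18\right) = -3 + 1 \left(-17\right) = -3 - 17 = -20$)
$k = 22$ ($k = 2 - -20 = 2 + 20 = 22$)
$q{\left(I \right)} = -7 + 2 I$
$66 q{\left(k \right)} = 66 \left(-7 + 2 \cdot 22\right) = 66 \left(-7 + 44\right) = 66 \cdot 37 = 2442$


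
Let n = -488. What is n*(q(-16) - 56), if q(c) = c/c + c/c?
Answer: 26352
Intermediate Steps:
q(c) = 2 (q(c) = 1 + 1 = 2)
n*(q(-16) - 56) = -488*(2 - 56) = -488*(-54) = 26352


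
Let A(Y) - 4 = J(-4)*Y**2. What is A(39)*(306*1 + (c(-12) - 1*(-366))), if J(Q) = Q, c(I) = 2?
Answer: -4097920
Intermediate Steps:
A(Y) = 4 - 4*Y**2
A(39)*(306*1 + (c(-12) - 1*(-366))) = (4 - 4*39**2)*(306*1 + (2 - 1*(-366))) = (4 - 4*1521)*(306 + (2 + 366)) = (4 - 6084)*(306 + 368) = -6080*674 = -4097920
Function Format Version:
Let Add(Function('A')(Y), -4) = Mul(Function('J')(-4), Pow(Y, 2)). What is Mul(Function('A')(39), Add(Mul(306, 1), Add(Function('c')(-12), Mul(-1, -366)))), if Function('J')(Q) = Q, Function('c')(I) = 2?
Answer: -4097920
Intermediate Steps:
Function('A')(Y) = Add(4, Mul(-4, Pow(Y, 2)))
Mul(Function('A')(39), Add(Mul(306, 1), Add(Function('c')(-12), Mul(-1, -366)))) = Mul(Add(4, Mul(-4, Pow(39, 2))), Add(Mul(306, 1), Add(2, Mul(-1, -366)))) = Mul(Add(4, Mul(-4, 1521)), Add(306, Add(2, 366))) = Mul(Add(4, -6084), Add(306, 368)) = Mul(-6080, 674) = -4097920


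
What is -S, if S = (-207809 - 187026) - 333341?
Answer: 728176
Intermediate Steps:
S = -728176 (S = -394835 - 333341 = -728176)
-S = -1*(-728176) = 728176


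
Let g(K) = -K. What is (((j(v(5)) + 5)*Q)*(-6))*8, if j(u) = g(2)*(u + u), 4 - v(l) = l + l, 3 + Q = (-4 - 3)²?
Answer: -64032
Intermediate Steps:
Q = 46 (Q = -3 + (-4 - 3)² = -3 + (-7)² = -3 + 49 = 46)
v(l) = 4 - 2*l (v(l) = 4 - (l + l) = 4 - 2*l)
j(u) = -4*u (j(u) = (-1*2)*(u + u) = -4*u)
(((j(v(5)) + 5)*Q)*(-6))*8 = (((-4*(4 - 2*5) + 5)*46)*(-6))*8 = (((-4*(4 - 10) + 5)*46)*(-6))*8 = (((-4*(-6) + 5)*46)*(-6))*8 = (((24 + 5)*46)*(-6))*8 = ((29*46)*(-6))*8 = (1334*(-6))*8 = -8004*8 = -64032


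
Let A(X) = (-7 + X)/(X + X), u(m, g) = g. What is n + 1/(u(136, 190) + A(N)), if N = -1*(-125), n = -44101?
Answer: -1050000584/23809 ≈ -44101.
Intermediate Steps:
N = 125
A(X) = (-7 + X)/(2*X) (A(X) = (-7 + X)/((2*X)) = (-7 + X)*(1/(2*X)) = (-7 + X)/(2*X))
n + 1/(u(136, 190) + A(N)) = -44101 + 1/(190 + (1/2)*(-7 + 125)/125) = -44101 + 1/(190 + (1/2)*(1/125)*118) = -44101 + 1/(190 + 59/125) = -44101 + 1/(23809/125) = -44101 + 125/23809 = -1050000584/23809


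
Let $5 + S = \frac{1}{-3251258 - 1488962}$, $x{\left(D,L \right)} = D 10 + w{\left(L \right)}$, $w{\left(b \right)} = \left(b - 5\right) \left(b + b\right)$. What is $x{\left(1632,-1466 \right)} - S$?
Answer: $\frac{20521820225341}{4740220} \approx 4.3293 \cdot 10^{6}$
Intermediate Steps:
$w{\left(b \right)} = 2 b \left(-5 + b\right)$ ($w{\left(b \right)} = \left(-5 + b\right) 2 b = 2 b \left(-5 + b\right)$)
$x{\left(D,L \right)} = 10 D + 2 L \left(-5 + L\right)$ ($x{\left(D,L \right)} = D 10 + 2 L \left(-5 + L\right) = 10 D + 2 L \left(-5 + L\right)$)
$S = - \frac{23701101}{4740220}$ ($S = -5 + \frac{1}{-3251258 - 1488962} = -5 + \frac{1}{-4740220} = -5 - \frac{1}{4740220} = - \frac{23701101}{4740220} \approx -5.0$)
$x{\left(1632,-1466 \right)} - S = \left(10 \cdot 1632 + 2 \left(-1466\right) \left(-5 - 1466\right)\right) - - \frac{23701101}{4740220} = \left(16320 + 2 \left(-1466\right) \left(-1471\right)\right) + \frac{23701101}{4740220} = \left(16320 + 4312972\right) + \frac{23701101}{4740220} = 4329292 + \frac{23701101}{4740220} = \frac{20521820225341}{4740220}$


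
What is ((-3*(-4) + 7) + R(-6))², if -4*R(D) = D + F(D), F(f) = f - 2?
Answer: 2025/4 ≈ 506.25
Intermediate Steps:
F(f) = -2 + f
R(D) = ½ - D/2 (R(D) = -(D + (-2 + D))/4 = -(-2 + 2*D)/4 = ½ - D/2)
((-3*(-4) + 7) + R(-6))² = ((-3*(-4) + 7) + (½ - ½*(-6)))² = ((12 + 7) + (½ + 3))² = (19 + 7/2)² = (45/2)² = 2025/4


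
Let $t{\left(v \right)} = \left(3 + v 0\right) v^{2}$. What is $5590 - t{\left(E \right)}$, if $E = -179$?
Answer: $-90533$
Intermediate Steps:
$t{\left(v \right)} = 3 v^{2}$ ($t{\left(v \right)} = \left(3 + 0\right) v^{2} = 3 v^{2}$)
$5590 - t{\left(E \right)} = 5590 - 3 \left(-179\right)^{2} = 5590 - 3 \cdot 32041 = 5590 - 96123 = -90533$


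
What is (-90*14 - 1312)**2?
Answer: 6615184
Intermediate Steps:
(-90*14 - 1312)**2 = (-1260 - 1312)**2 = (-2572)**2 = 6615184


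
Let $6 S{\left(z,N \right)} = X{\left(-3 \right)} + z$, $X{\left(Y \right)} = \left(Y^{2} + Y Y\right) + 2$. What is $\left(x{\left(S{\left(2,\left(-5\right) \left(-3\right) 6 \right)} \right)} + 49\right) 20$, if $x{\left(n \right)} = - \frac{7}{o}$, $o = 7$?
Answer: $960$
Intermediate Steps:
$X{\left(Y \right)} = 2 + 2 Y^{2}$ ($X{\left(Y \right)} = \left(Y^{2} + Y^{2}\right) + 2 = 2 Y^{2} + 2 = 2 + 2 Y^{2}$)
$S{\left(z,N \right)} = \frac{10}{3} + \frac{z}{6}$ ($S{\left(z,N \right)} = \frac{\left(2 + 2 \left(-3\right)^{2}\right) + z}{6} = \frac{\left(2 + 2 \cdot 9\right) + z}{6} = \frac{\left(2 + 18\right) + z}{6} = \frac{20 + z}{6} = \frac{10}{3} + \frac{z}{6}$)
$x{\left(n \right)} = -1$ ($x{\left(n \right)} = - \frac{7}{7} = \left(-7\right) \frac{1}{7} = -1$)
$\left(x{\left(S{\left(2,\left(-5\right) \left(-3\right) 6 \right)} \right)} + 49\right) 20 = \left(-1 + 49\right) 20 = 48 \cdot 20 = 960$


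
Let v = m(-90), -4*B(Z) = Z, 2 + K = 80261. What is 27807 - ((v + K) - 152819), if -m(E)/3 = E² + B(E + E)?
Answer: 124802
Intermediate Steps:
K = 80259 (K = -2 + 80261 = 80259)
B(Z) = -Z/4
m(E) = -3*E² + 3*E/2 (m(E) = -3*(E² - (E + E)/4) = -3*(E² - E/2) = -3*E² + 3*E/2)
v = -24435 (v = (3/2)*(-90)*(1 - 2*(-90)) = (3/2)*(-90)*(1 + 180) = (3/2)*(-90)*181 = -24435)
27807 - ((v + K) - 152819) = 27807 - ((-24435 + 80259) - 152819) = 27807 - (55824 - 152819) = 27807 - 1*(-96995) = 27807 + 96995 = 124802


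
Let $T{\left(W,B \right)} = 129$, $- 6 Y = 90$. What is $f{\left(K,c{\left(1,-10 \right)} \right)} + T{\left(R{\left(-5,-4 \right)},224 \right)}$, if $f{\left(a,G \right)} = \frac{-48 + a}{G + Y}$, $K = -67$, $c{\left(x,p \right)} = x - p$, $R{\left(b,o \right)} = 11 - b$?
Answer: $\frac{631}{4} \approx 157.75$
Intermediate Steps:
$Y = -15$ ($Y = \left(- \frac{1}{6}\right) 90 = -15$)
$f{\left(a,G \right)} = \frac{-48 + a}{-15 + G}$ ($f{\left(a,G \right)} = \frac{-48 + a}{G - 15} = \frac{-48 + a}{-15 + G}$)
$f{\left(K,c{\left(1,-10 \right)} \right)} + T{\left(R{\left(-5,-4 \right)},224 \right)} = \frac{-48 - 67}{-15 + \left(1 - -10\right)} + 129 = \frac{1}{-15 + \left(1 + 10\right)} \left(-115\right) + 129 = \frac{1}{-15 + 11} \left(-115\right) + 129 = \frac{1}{-4} \left(-115\right) + 129 = \left(- \frac{1}{4}\right) \left(-115\right) + 129 = \frac{115}{4} + 129 = \frac{631}{4}$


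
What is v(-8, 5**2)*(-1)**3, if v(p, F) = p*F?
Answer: 200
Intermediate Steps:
v(p, F) = F*p
v(-8, 5**2)*(-1)**3 = (5**2*(-8))*(-1)**3 = (25*(-8))*(-1) = -200*(-1) = 200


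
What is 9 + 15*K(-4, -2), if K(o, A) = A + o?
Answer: -81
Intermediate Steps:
9 + 15*K(-4, -2) = 9 + 15*(-2 - 4) = 9 + 15*(-6) = 9 - 90 = -81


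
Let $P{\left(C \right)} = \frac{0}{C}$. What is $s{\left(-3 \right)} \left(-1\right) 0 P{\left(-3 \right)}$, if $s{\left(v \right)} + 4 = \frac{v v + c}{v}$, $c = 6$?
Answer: $0$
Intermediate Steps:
$s{\left(v \right)} = -4 + \frac{6 + v^{2}}{v}$ ($s{\left(v \right)} = -4 + \frac{v v + 6}{v} = -4 + \frac{v^{2} + 6}{v} = -4 + \frac{6 + v^{2}}{v}$)
$P{\left(C \right)} = 0$
$s{\left(-3 \right)} \left(-1\right) 0 P{\left(-3 \right)} = \left(-4 - 3 + \frac{6}{-3}\right) \left(-1\right) 0 \cdot 0 = \left(-4 - 3 + 6 \left(- \frac{1}{3}\right)\right) \left(-1\right) 0 \cdot 0 = \left(-4 - 3 - 2\right) \left(-1\right) 0 \cdot 0 = \left(-9\right) \left(-1\right) 0 \cdot 0 = 9 \cdot 0 \cdot 0 = 0 \cdot 0 = 0$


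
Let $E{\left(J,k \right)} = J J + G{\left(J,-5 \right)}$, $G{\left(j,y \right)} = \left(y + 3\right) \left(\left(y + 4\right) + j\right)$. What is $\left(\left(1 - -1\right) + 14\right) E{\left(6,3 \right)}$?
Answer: $416$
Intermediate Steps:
$G{\left(j,y \right)} = \left(3 + y\right) \left(4 + j + y\right)$ ($G{\left(j,y \right)} = \left(3 + y\right) \left(\left(4 + y\right) + j\right) = \left(3 + y\right) \left(4 + j + y\right)$)
$E{\left(J,k \right)} = 2 + J^{2} - 2 J$ ($E{\left(J,k \right)} = J J + \left(12 + \left(-5\right)^{2} + 3 J + 7 \left(-5\right) + J \left(-5\right)\right) = J^{2} + \left(12 + 25 + 3 J - 35 - 5 J\right) = J^{2} - \left(-2 + 2 J\right) = 2 + J^{2} - 2 J$)
$\left(\left(1 - -1\right) + 14\right) E{\left(6,3 \right)} = \left(\left(1 - -1\right) + 14\right) \left(2 + 6^{2} - 12\right) = \left(\left(1 + 1\right) + 14\right) \left(2 + 36 - 12\right) = \left(2 + 14\right) 26 = 16 \cdot 26 = 416$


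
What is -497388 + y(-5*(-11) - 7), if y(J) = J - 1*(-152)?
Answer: -497188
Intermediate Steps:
y(J) = 152 + J (y(J) = J + 152 = 152 + J)
-497388 + y(-5*(-11) - 7) = -497388 + (152 + (-5*(-11) - 7)) = -497388 + (152 + (55 - 7)) = -497388 + (152 + 48) = -497388 + 200 = -497188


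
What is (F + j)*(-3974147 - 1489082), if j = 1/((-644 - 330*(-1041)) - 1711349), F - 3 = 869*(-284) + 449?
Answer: 1841723601775082517/1368463 ≈ 1.3458e+12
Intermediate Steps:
F = -246344 (F = 3 + (869*(-284) + 449) = 3 + (-246796 + 449) = 3 - 246347 = -246344)
j = -1/1368463 (j = 1/((-644 + 343530) - 1711349) = 1/(342886 - 1711349) = 1/(-1368463) = -1/1368463 ≈ -7.3075e-7)
(F + j)*(-3974147 - 1489082) = (-246344 - 1/1368463)*(-3974147 - 1489082) = -337112649273/1368463*(-5463229) = 1841723601775082517/1368463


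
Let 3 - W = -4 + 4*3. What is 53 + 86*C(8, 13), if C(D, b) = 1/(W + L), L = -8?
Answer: 603/13 ≈ 46.385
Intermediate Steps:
W = -5 (W = 3 - (-4 + 4*3) = 3 - (-4 + 12) = 3 - 1*8 = 3 - 8 = -5)
C(D, b) = -1/13 (C(D, b) = 1/(-5 - 8) = 1/(-13) = -1/13)
53 + 86*C(8, 13) = 53 + 86*(-1/13) = 53 - 86/13 = 603/13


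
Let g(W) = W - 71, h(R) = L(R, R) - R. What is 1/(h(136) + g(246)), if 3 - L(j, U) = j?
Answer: -1/94 ≈ -0.010638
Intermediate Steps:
L(j, U) = 3 - j
h(R) = 3 - 2*R (h(R) = (3 - R) - R = 3 - 2*R)
g(W) = -71 + W
1/(h(136) + g(246)) = 1/((3 - 2*136) + (-71 + 246)) = 1/((3 - 272) + 175) = 1/(-269 + 175) = 1/(-94) = -1/94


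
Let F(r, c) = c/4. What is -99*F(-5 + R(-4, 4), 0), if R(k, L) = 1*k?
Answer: 0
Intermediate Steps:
R(k, L) = k
F(r, c) = c/4 (F(r, c) = c*(¼) = c/4)
-99*F(-5 + R(-4, 4), 0) = -99*0/4 = -99*0 = 0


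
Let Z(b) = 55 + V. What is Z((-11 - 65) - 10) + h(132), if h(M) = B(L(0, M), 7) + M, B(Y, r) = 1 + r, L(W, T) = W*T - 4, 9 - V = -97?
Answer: 301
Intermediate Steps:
V = 106 (V = 9 - 1*(-97) = 9 + 97 = 106)
L(W, T) = -4 + T*W (L(W, T) = T*W - 4 = -4 + T*W)
h(M) = 8 + M (h(M) = (1 + 7) + M = 8 + M)
Z(b) = 161 (Z(b) = 55 + 106 = 161)
Z((-11 - 65) - 10) + h(132) = 161 + (8 + 132) = 161 + 140 = 301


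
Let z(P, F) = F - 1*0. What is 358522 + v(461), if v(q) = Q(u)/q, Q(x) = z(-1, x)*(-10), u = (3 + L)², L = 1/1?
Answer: 165278482/461 ≈ 3.5852e+5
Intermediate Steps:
L = 1
z(P, F) = F (z(P, F) = F + 0 = F)
u = 16 (u = (3 + 1)² = 4² = 16)
Q(x) = -10*x (Q(x) = x*(-10) = -10*x)
v(q) = -160/q (v(q) = (-10*16)/q = -160/q)
358522 + v(461) = 358522 - 160/461 = 165278482/461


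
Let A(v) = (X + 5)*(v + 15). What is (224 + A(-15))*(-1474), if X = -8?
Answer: -330176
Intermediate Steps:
A(v) = -45 - 3*v (A(v) = (-8 + 5)*(v + 15) = -3*(15 + v) = -45 - 3*v)
(224 + A(-15))*(-1474) = (224 + (-45 - 3*(-15)))*(-1474) = (224 + (-45 + 45))*(-1474) = (224 + 0)*(-1474) = 224*(-1474) = -330176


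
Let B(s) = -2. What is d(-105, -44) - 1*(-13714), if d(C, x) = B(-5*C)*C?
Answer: 13924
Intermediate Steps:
d(C, x) = -2*C
d(-105, -44) - 1*(-13714) = -2*(-105) - 1*(-13714) = 210 + 13714 = 13924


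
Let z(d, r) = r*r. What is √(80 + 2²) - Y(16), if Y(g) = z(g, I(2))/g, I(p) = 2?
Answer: -¼ + 2*√21 ≈ 8.9151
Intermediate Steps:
z(d, r) = r²
Y(g) = 4/g (Y(g) = 2²/g = 4/g)
√(80 + 2²) - Y(16) = √(80 + 2²) - 4/16 = √(80 + 4) - 4/16 = √84 - 1*¼ = 2*√21 - ¼ = -¼ + 2*√21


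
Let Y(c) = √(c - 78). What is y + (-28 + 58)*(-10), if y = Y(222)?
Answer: -288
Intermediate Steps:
Y(c) = √(-78 + c)
y = 12 (y = √(-78 + 222) = √144 = 12)
y + (-28 + 58)*(-10) = 12 + (-28 + 58)*(-10) = 12 + 30*(-10) = 12 - 300 = -288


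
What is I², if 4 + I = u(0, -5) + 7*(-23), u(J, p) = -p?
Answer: 25600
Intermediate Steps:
I = -160 (I = -4 + (-1*(-5) + 7*(-23)) = -4 + (5 - 161) = -4 - 156 = -160)
I² = (-160)² = 25600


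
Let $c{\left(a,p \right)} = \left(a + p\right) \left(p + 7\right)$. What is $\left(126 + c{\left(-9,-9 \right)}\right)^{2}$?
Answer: $26244$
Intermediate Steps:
$c{\left(a,p \right)} = \left(7 + p\right) \left(a + p\right)$ ($c{\left(a,p \right)} = \left(a + p\right) \left(7 + p\right) = \left(7 + p\right) \left(a + p\right)$)
$\left(126 + c{\left(-9,-9 \right)}\right)^{2} = \left(126 + \left(\left(-9\right)^{2} + 7 \left(-9\right) + 7 \left(-9\right) - -81\right)\right)^{2} = \left(126 + \left(81 - 63 - 63 + 81\right)\right)^{2} = \left(126 + 36\right)^{2} = 162^{2} = 26244$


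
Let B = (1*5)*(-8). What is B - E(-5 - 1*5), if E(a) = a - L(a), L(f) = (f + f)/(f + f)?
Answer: -29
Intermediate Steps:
B = -40 (B = 5*(-8) = -40)
L(f) = 1 (L(f) = (2*f)/((2*f)) = (2*f)*(1/(2*f)) = 1)
E(a) = -1 + a (E(a) = a - 1*1 = a - 1 = -1 + a)
B - E(-5 - 1*5) = -40 - (-1 + (-5 - 1*5)) = -40 - (-1 + (-5 - 5)) = -40 - (-1 - 10) = -40 - 1*(-11) = -40 + 11 = -29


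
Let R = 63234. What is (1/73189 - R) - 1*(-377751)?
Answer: 23019184714/73189 ≈ 3.1452e+5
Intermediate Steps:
(1/73189 - R) - 1*(-377751) = (1/73189 - 1*63234) - 1*(-377751) = (1/73189 - 63234) + 377751 = -4628033225/73189 + 377751 = 23019184714/73189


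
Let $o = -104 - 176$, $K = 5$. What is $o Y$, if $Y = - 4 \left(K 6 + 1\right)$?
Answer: $34720$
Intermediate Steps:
$o = -280$
$Y = -124$ ($Y = - 4 \left(5 \cdot 6 + 1\right) = - 4 \left(30 + 1\right) = \left(-4\right) 31 = -124$)
$o Y = \left(-280\right) \left(-124\right) = 34720$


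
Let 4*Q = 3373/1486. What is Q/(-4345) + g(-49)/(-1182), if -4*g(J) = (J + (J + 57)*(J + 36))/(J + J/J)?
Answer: 44249999/81405695360 ≈ 0.00054357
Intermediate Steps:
g(J) = -(J + (36 + J)*(57 + J))/(4*(1 + J)) (g(J) = -(J + (J + 57)*(J + 36))/(4*(J + J/J)) = -(J + (57 + J)*(36 + J))/(4*(J + 1)) = -(J + (36 + J)*(57 + J))/(4*(1 + J)))
Q = 3373/5944 (Q = (3373/1486)/4 = (3373*(1/1486))/4 = (1/4)*(3373/1486) = 3373/5944 ≈ 0.56746)
Q/(-4345) + g(-49)/(-1182) = (3373/5944)/(-4345) + ((-2052 - 1*(-49)**2 - 94*(-49))/(4*(1 - 49)))/(-1182) = (3373/5944)*(-1/4345) + ((1/4)*(-2052 - 1*2401 + 4606)/(-48))*(-1/1182) = -3373/25826680 + ((1/4)*(-1/48)*(-2052 - 2401 + 4606))*(-1/1182) = -3373/25826680 + ((1/4)*(-1/48)*153)*(-1/1182) = -3373/25826680 - 51/64*(-1/1182) = -3373/25826680 + 17/25216 = 44249999/81405695360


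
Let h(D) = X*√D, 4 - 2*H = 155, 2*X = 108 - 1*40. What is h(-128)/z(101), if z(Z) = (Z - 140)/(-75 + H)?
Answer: 40936*I*√2/39 ≈ 1484.4*I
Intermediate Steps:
X = 34 (X = (108 - 1*40)/2 = (108 - 40)/2 = (½)*68 = 34)
H = -151/2 (H = 2 - ½*155 = 2 - 155/2 = -151/2 ≈ -75.500)
h(D) = 34*√D
z(Z) = 40/43 - 2*Z/301 (z(Z) = (Z - 140)/(-75 - 151/2) = (-140 + Z)/(-301/2) = (-140 + Z)*(-2/301) = 40/43 - 2*Z/301)
h(-128)/z(101) = (34*√(-128))/(40/43 - 2/301*101) = (34*(8*I*√2))/(40/43 - 202/301) = (272*I*√2)/(78/301) = (272*I*√2)*(301/78) = 40936*I*√2/39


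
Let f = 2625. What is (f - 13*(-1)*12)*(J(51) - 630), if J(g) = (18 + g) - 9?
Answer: -1585170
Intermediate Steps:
J(g) = 9 + g
(f - 13*(-1)*12)*(J(51) - 630) = (2625 - 13*(-1)*12)*((9 + 51) - 630) = (2625 + 13*12)*(60 - 630) = (2625 + 156)*(-570) = 2781*(-570) = -1585170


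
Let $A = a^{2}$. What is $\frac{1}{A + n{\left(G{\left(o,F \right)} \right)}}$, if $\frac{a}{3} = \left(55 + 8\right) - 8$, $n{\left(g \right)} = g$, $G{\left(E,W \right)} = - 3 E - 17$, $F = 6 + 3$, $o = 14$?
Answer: $\frac{1}{27166} \approx 3.6811 \cdot 10^{-5}$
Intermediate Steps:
$F = 9$
$G{\left(E,W \right)} = -17 - 3 E$
$a = 165$ ($a = 3 \left(\left(55 + 8\right) - 8\right) = 3 \left(63 - 8\right) = 3 \cdot 55 = 165$)
$A = 27225$ ($A = 165^{2} = 27225$)
$\frac{1}{A + n{\left(G{\left(o,F \right)} \right)}} = \frac{1}{27225 - 59} = \frac{1}{27166}$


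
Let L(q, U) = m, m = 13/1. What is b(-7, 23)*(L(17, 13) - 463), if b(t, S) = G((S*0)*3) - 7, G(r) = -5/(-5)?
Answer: 2700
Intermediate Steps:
m = 13 (m = 13*1 = 13)
L(q, U) = 13
G(r) = 1 (G(r) = -5*(-1/5) = 1)
b(t, S) = -6 (b(t, S) = 1 - 7 = -6)
b(-7, 23)*(L(17, 13) - 463) = -6*(13 - 463) = -6*(-450) = 2700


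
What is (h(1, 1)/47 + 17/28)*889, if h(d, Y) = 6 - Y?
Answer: 119253/188 ≈ 634.32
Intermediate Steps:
(h(1, 1)/47 + 17/28)*889 = ((6 - 1*1)/47 + 17/28)*889 = ((6 - 1)*(1/47) + 17*(1/28))*889 = (5*(1/47) + 17/28)*889 = (5/47 + 17/28)*889 = (939/1316)*889 = 119253/188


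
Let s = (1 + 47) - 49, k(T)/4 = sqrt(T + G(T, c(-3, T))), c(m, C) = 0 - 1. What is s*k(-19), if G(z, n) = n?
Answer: -8*I*sqrt(5) ≈ -17.889*I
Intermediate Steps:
c(m, C) = -1
k(T) = 4*sqrt(-1 + T) (k(T) = 4*sqrt(T - 1) = 4*sqrt(-1 + T))
s = -1 (s = 48 - 49 = -1)
s*k(-19) = -4*sqrt(-1 - 19) = -4*sqrt(-20) = -4*2*I*sqrt(5) = -8*I*sqrt(5)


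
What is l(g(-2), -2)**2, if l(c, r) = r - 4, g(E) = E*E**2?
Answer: 36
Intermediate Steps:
g(E) = E**3
l(c, r) = -4 + r
l(g(-2), -2)**2 = (-4 - 2)**2 = (-6)**2 = 36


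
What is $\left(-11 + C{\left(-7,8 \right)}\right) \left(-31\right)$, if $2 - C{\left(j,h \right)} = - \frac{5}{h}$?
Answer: $\frac{2077}{8} \approx 259.63$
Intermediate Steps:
$C{\left(j,h \right)} = 2 + \frac{5}{h}$ ($C{\left(j,h \right)} = 2 - - \frac{5}{h} = 2 + \frac{5}{h}$)
$\left(-11 + C{\left(-7,8 \right)}\right) \left(-31\right) = \left(-11 + \left(2 + \frac{5}{8}\right)\right) \left(-31\right) = \left(-11 + \frac{21}{8}\right) \left(-31\right) = \left(- \frac{67}{8}\right) \left(-31\right) = \frac{2077}{8}$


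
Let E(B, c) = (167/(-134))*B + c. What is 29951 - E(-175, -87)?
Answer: 3995867/134 ≈ 29820.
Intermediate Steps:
E(B, c) = c - 167*B/134 (E(B, c) = (167*(-1/134))*B + c = -167*B/134 + c = c - 167*B/134)
29951 - E(-175, -87) = 29951 - (-87 - 167/134*(-175)) = 29951 - (-87 + 29225/134) = 29951 - 1*17567/134 = 29951 - 17567/134 = 3995867/134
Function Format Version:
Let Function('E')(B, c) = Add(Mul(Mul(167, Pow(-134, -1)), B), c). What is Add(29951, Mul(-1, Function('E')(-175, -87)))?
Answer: Rational(3995867, 134) ≈ 29820.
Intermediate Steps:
Function('E')(B, c) = Add(c, Mul(Rational(-167, 134), B)) (Function('E')(B, c) = Add(Mul(Mul(167, Rational(-1, 134)), B), c) = Add(Mul(Rational(-167, 134), B), c) = Add(c, Mul(Rational(-167, 134), B)))
Add(29951, Mul(-1, Function('E')(-175, -87))) = Add(29951, Mul(-1, Add(-87, Mul(Rational(-167, 134), -175)))) = Add(29951, Mul(-1, Add(-87, Rational(29225, 134)))) = Add(29951, Mul(-1, Rational(17567, 134))) = Add(29951, Rational(-17567, 134)) = Rational(3995867, 134)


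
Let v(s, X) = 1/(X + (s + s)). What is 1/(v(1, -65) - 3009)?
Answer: -63/189568 ≈ -0.00033233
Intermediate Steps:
v(s, X) = 1/(X + 2*s)
1/(v(1, -65) - 3009) = 1/(1/(-65 + 2*1) - 3009) = 1/(1/(-65 + 2) - 3009) = 1/(1/(-63) - 3009) = 1/(-1/63 - 3009) = 1/(-189568/63) = -63/189568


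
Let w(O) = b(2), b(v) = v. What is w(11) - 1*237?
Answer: -235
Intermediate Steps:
w(O) = 2
w(11) - 1*237 = 2 - 1*237 = 2 - 237 = -235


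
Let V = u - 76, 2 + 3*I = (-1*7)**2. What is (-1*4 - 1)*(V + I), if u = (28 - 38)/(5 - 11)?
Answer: 880/3 ≈ 293.33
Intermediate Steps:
u = 5/3 (u = -10/(-6) = -10*(-1/6) = 5/3 ≈ 1.6667)
I = 47/3 (I = -2/3 + (-1*7)**2/3 = -2/3 + (1/3)*(-7)**2 = -2/3 + (1/3)*49 = -2/3 + 49/3 = 47/3 ≈ 15.667)
V = -223/3 (V = 5/3 - 76 = -223/3 ≈ -74.333)
(-1*4 - 1)*(V + I) = (-1*4 - 1)*(-223/3 + 47/3) = (-4 - 1)*(-176/3) = -5*(-176/3) = 880/3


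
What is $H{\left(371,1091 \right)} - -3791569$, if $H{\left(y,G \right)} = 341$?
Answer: $3791910$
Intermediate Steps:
$H{\left(371,1091 \right)} - -3791569 = 341 - -3791569 = 341 + 3791569 = 3791910$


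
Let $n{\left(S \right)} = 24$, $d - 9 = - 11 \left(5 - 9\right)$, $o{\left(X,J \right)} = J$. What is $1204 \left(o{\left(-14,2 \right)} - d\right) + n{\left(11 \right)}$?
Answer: $-61380$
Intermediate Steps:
$d = 53$ ($d = 9 - 11 \left(5 - 9\right) = 9 - -44 = 9 + 44 = 53$)
$1204 \left(o{\left(-14,2 \right)} - d\right) + n{\left(11 \right)} = 1204 \left(2 - 53\right) + 24 = 1204 \left(-51\right) + 24 = -61404 + 24 = -61380$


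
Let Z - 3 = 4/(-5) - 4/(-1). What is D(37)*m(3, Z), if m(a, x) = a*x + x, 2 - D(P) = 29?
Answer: -3348/5 ≈ -669.60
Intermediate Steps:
Z = 31/5 (Z = 3 + (4/(-5) - 4/(-1)) = 3 + (4*(-⅕) - 4*(-1)) = 3 + (-⅘ + 4) = 3 + 16/5 = 31/5 ≈ 6.2000)
D(P) = -27 (D(P) = 2 - 1*29 = 2 - 29 = -27)
m(a, x) = x + a*x
D(37)*m(3, Z) = -837*(1 + 3)/5 = -837*4/5 = -27*124/5 = -3348/5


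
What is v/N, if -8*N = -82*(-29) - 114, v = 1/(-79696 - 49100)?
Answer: 1/36449268 ≈ 2.7435e-8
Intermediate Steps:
v = -1/128796 (v = 1/(-128796) = -1/128796 ≈ -7.7642e-6)
N = -283 (N = -(-82*(-29) - 114)/8 = -(2378 - 114)/8 = -⅛*2264 = -283)
v/N = -1/128796/(-283) = -1/128796*(-1/283) = 1/36449268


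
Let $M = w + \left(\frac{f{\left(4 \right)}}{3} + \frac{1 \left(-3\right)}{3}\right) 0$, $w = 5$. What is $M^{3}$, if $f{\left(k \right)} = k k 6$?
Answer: $125$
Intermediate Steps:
$f{\left(k \right)} = 6 k^{2}$ ($f{\left(k \right)} = k^{2} \cdot 6 = 6 k^{2}$)
$M = 5$ ($M = 5 + \left(\frac{6 \cdot 4^{2}}{3} + \frac{1 \left(-3\right)}{3}\right) 0 = 5 + \left(6 \cdot 16 \cdot \frac{1}{3} - 1\right) 0 = 5 + \left(96 \cdot \frac{1}{3} - 1\right) 0 = 5 + \left(32 - 1\right) 0 = 5 + 31 \cdot 0 = 5 + 0 = 5$)
$M^{3} = 5^{3} = 125$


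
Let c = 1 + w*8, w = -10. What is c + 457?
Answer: 378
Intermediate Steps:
c = -79 (c = 1 - 10*8 = 1 - 80 = -79)
c + 457 = -79 + 457 = 378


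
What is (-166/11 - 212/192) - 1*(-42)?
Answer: 13625/528 ≈ 25.805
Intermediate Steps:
(-166/11 - 212/192) - 1*(-42) = (-166*1/11 - 212*1/192) + 42 = (-166/11 - 53/48) + 42 = -8551/528 + 42 = 13625/528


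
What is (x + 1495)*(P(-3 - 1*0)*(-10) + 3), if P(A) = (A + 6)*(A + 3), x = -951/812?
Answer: 3638967/812 ≈ 4481.5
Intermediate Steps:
x = -951/812 (x = -951*1/812 = -951/812 ≈ -1.1712)
P(A) = (3 + A)*(6 + A) (P(A) = (6 + A)*(3 + A) = (3 + A)*(6 + A))
(x + 1495)*(P(-3 - 1*0)*(-10) + 3) = (-951/812 + 1495)*((18 + (-3 - 1*0)² + 9*(-3 - 1*0))*(-10) + 3) = 1212989*((18 + (-3 + 0)² + 9*(-3 + 0))*(-10) + 3)/812 = 1212989*((18 + (-3)² + 9*(-3))*(-10) + 3)/812 = 1212989*((18 + 9 - 27)*(-10) + 3)/812 = 1212989*(0*(-10) + 3)/812 = 1212989*(0 + 3)/812 = (1212989/812)*3 = 3638967/812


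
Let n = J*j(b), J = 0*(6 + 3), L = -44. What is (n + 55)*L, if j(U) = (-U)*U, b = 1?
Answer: -2420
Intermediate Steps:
j(U) = -U**2
J = 0 (J = 0*9 = 0)
n = 0 (n = 0*(-1*1**2) = 0*(-1*1) = 0*(-1) = 0)
(n + 55)*L = (0 + 55)*(-44) = 55*(-44) = -2420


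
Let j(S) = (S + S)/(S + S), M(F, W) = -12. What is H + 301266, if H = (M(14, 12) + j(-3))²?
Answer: 301387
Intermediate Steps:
j(S) = 1 (j(S) = (2*S)/((2*S)) = (2*S)*(1/(2*S)) = 1)
H = 121 (H = (-12 + 1)² = (-11)² = 121)
H + 301266 = 121 + 301266 = 301387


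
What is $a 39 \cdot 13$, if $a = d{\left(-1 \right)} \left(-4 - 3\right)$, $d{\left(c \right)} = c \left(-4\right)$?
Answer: $-14196$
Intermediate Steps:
$d{\left(c \right)} = - 4 c$
$a = -28$ ($a = \left(-4\right) \left(-1\right) \left(-4 - 3\right) = 4 \left(-4 - 3\right) = 4 \left(-7\right) = -28$)
$a 39 \cdot 13 = \left(-28\right) 39 \cdot 13 = \left(-1092\right) 13 = -14196$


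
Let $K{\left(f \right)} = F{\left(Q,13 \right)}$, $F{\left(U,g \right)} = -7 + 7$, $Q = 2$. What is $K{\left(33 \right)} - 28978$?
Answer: $-28978$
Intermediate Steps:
$F{\left(U,g \right)} = 0$
$K{\left(f \right)} = 0$
$K{\left(33 \right)} - 28978 = 0 - 28978 = -28978$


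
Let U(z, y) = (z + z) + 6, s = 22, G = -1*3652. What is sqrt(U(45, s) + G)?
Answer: 2*I*sqrt(889) ≈ 59.632*I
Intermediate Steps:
G = -3652
U(z, y) = 6 + 2*z (U(z, y) = 2*z + 6 = 6 + 2*z)
sqrt(U(45, s) + G) = sqrt((6 + 2*45) - 3652) = sqrt((6 + 90) - 3652) = sqrt(96 - 3652) = sqrt(-3556) = 2*I*sqrt(889)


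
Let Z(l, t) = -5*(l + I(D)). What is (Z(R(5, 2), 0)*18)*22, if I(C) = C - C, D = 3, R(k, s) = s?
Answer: -3960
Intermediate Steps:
I(C) = 0
Z(l, t) = -5*l (Z(l, t) = -5*(l + 0) = -5*l)
(Z(R(5, 2), 0)*18)*22 = (-5*2*18)*22 = -10*18*22 = -180*22 = -3960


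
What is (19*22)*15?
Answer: 6270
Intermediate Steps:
(19*22)*15 = 418*15 = 6270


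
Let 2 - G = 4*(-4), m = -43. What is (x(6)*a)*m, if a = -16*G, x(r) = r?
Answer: 74304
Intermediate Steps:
G = 18 (G = 2 - 4*(-4) = 2 - 1*(-16) = 2 + 16 = 18)
a = -288 (a = -16*18 = -1*288 = -288)
(x(6)*a)*m = (6*(-288))*(-43) = -1728*(-43) = 74304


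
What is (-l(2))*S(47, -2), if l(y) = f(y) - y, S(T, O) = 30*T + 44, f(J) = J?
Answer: 0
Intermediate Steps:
S(T, O) = 44 + 30*T
l(y) = 0 (l(y) = y - y = 0)
(-l(2))*S(47, -2) = (-1*0)*(44 + 30*47) = 0*(44 + 1410) = 0*1454 = 0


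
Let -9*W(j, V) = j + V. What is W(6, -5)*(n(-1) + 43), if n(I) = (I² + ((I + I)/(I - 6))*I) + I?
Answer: -299/63 ≈ -4.7460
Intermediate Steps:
W(j, V) = -V/9 - j/9 (W(j, V) = -(j + V)/9 = -(V + j)/9 = -V/9 - j/9)
n(I) = I + I² + 2*I²/(-6 + I) (n(I) = (I² + ((2*I)/(-6 + I))*I) + I = (I² + (2*I/(-6 + I))*I) + I = (I² + 2*I²/(-6 + I)) + I = I + I² + 2*I²/(-6 + I))
W(6, -5)*(n(-1) + 43) = (-⅑*(-5) - ⅑*6)*(-(-6 + (-1)² - 3*(-1))/(-6 - 1) + 43) = (5/9 - ⅔)*(-1*(-6 + 1 + 3)/(-7) + 43) = -(-1*(-⅐)*(-2) + 43)/9 = -(-2/7 + 43)/9 = -⅑*299/7 = -299/63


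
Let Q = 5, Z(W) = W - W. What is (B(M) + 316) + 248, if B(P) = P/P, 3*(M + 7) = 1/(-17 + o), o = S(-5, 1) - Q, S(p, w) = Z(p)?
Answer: 565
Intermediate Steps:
Z(W) = 0
S(p, w) = 0
o = -5 (o = 0 - 1*5 = 0 - 5 = -5)
M = -463/66 (M = -7 + 1/(3*(-17 - 5)) = -7 + (⅓)/(-22) = -7 + (⅓)*(-1/22) = -7 - 1/66 = -463/66 ≈ -7.0152)
B(P) = 1
(B(M) + 316) + 248 = (1 + 316) + 248 = 317 + 248 = 565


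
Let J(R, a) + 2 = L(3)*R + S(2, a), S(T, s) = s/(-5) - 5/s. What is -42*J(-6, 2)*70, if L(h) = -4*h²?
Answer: -620634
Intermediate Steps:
S(T, s) = -5/s - s/5 (S(T, s) = s*(-⅕) - 5/s = -s/5 - 5/s = -5/s - s/5)
J(R, a) = -2 - 36*R - 5/a - a/5 (J(R, a) = -2 + ((-4*3²)*R + (-5/a - a/5)) = -2 + ((-4*9)*R + (-5/a - a/5)) = -2 + (-36*R + (-5/a - a/5)) = -2 + (-36*R - 5/a - a/5) = -2 - 36*R - 5/a - a/5)
-42*J(-6, 2)*70 = -42*(-2 - 36*(-6) - 5/2 - ⅕*2)*70 = -42*(-2 + 216 - 5*½ - ⅖)*70 = -42*(-2 + 216 - 5/2 - ⅖)*70 = -42*2111/10*70 = -44331/5*70 = -620634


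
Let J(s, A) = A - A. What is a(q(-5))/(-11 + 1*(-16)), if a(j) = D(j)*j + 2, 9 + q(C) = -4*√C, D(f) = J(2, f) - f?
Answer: -1/27 + 8*I*√5/3 ≈ -0.037037 + 5.9628*I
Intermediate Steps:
J(s, A) = 0
D(f) = -f (D(f) = 0 - f = -f)
q(C) = -9 - 4*√C
a(j) = 2 - j² (a(j) = (-j)*j + 2 = -j² + 2 = 2 - j²)
a(q(-5))/(-11 + 1*(-16)) = (2 - (-9 - 4*I*√5)²)/(-11 + 1*(-16)) = (2 - (-9 - 4*I*√5)²)/(-11 - 16) = (2 - (-9 - 4*I*√5)²)/(-27) = (2 - (-9 - 4*I*√5)²)*(-1/27) = -2/27 + (-9 - 4*I*√5)²/27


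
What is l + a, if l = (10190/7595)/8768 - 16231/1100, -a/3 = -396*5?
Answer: 10850938537881/1831306400 ≈ 5925.2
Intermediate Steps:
a = 5940 (a = -(-1188)*5 = -3*(-1980) = 5940)
l = -27021478119/1831306400 (l = (10190*(1/7595))*(1/8768) - 16231*1/1100 = (2038/1519)*(1/8768) - 16231/1100 = 1019/6659296 - 16231/1100 = -27021478119/1831306400 ≈ -14.755)
l + a = -27021478119/1831306400 + 5940 = 10850938537881/1831306400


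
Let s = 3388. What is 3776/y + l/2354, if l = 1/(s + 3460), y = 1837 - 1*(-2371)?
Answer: 3804365575/4239610496 ≈ 0.89734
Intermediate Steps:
y = 4208 (y = 1837 + 2371 = 4208)
l = 1/6848 (l = 1/(3388 + 3460) = 1/6848 ≈ 0.00014603)
3776/y + l/2354 = 3776/4208 + (1/6848)/2354 = 3776*(1/4208) + (1/6848)*(1/2354) = 236/263 + 1/16120192 = 3804365575/4239610496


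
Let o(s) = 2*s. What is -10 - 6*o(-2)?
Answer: 14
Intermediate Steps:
-10 - 6*o(-2) = -10 - 12*(-2) = -10 - 6*(-4) = -10 + 24 = 14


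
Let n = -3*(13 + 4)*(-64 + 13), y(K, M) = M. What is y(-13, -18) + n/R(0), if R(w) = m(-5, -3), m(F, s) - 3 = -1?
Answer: 2565/2 ≈ 1282.5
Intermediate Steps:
m(F, s) = 2 (m(F, s) = 3 - 1 = 2)
R(w) = 2
n = 2601 (n = -51*(-51) = -3*(-867) = 2601)
y(-13, -18) + n/R(0) = -18 + 2601/2 = 2565/2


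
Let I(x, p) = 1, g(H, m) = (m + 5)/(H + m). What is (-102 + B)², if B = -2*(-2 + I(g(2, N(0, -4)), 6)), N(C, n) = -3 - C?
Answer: 10000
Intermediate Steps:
g(H, m) = (5 + m)/(H + m)
B = 2 (B = -2*(-2 + 1) = -2*(-1) = 2)
(-102 + B)² = (-102 + 2)² = (-100)² = 10000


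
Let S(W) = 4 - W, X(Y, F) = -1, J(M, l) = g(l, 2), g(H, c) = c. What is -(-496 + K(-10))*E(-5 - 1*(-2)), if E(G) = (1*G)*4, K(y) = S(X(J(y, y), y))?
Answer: -5892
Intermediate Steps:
J(M, l) = 2
K(y) = 5 (K(y) = 4 - 1*(-1) = 4 + 1 = 5)
E(G) = 4*G (E(G) = G*4 = 4*G)
-(-496 + K(-10))*E(-5 - 1*(-2)) = -(-496 + 5)*4*(-5 - 1*(-2)) = -(-491)*4*(-5 + 2) = -(-491)*4*(-3) = -(-491)*(-12) = -1*5892 = -5892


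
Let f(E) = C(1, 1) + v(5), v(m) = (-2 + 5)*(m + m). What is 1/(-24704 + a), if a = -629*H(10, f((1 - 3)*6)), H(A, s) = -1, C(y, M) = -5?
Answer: -1/24075 ≈ -4.1537e-5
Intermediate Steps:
v(m) = 6*m (v(m) = 3*(2*m) = 6*m)
f(E) = 25 (f(E) = -5 + 6*5 = -5 + 30 = 25)
a = 629 (a = -629*(-1) = 629)
1/(-24704 + a) = 1/(-24704 + 629) = 1/(-24075) = -1/24075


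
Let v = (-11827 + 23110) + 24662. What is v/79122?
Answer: 35945/79122 ≈ 0.45430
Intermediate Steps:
v = 35945 (v = 11283 + 24662 = 35945)
v/79122 = 35945/79122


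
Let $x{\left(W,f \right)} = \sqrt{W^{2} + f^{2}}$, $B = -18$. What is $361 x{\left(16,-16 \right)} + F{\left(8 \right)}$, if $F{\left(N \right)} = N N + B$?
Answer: $46 + 5776 \sqrt{2} \approx 8214.5$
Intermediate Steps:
$F{\left(N \right)} = -18 + N^{2}$ ($F{\left(N \right)} = N N - 18 = N^{2} - 18 = -18 + N^{2}$)
$361 x{\left(16,-16 \right)} + F{\left(8 \right)} = 361 \sqrt{16^{2} + \left(-16\right)^{2}} - \left(18 - 8^{2}\right) = 361 \sqrt{256 + 256} + \left(-18 + 64\right) = 361 \sqrt{512} + 46 = 361 \cdot 16 \sqrt{2} + 46 = 5776 \sqrt{2} + 46 = 46 + 5776 \sqrt{2}$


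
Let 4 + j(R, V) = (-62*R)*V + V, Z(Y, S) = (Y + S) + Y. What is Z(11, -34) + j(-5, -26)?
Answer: -8102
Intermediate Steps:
Z(Y, S) = S + 2*Y (Z(Y, S) = (S + Y) + Y = S + 2*Y)
j(R, V) = -4 + V - 62*R*V (j(R, V) = -4 + ((-62*R)*V + V) = -4 + (-62*R*V + V) = -4 + (V - 62*R*V) = -4 + V - 62*R*V)
Z(11, -34) + j(-5, -26) = (-34 + 2*11) + (-4 - 26 - 62*(-5)*(-26)) = (-34 + 22) + (-4 - 26 - 8060) = -12 - 8090 = -8102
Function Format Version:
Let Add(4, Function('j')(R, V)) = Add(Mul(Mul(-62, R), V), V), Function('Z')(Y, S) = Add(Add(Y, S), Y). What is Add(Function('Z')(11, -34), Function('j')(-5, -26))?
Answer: -8102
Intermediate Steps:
Function('Z')(Y, S) = Add(S, Mul(2, Y)) (Function('Z')(Y, S) = Add(Add(S, Y), Y) = Add(S, Mul(2, Y)))
Function('j')(R, V) = Add(-4, V, Mul(-62, R, V)) (Function('j')(R, V) = Add(-4, Add(Mul(Mul(-62, R), V), V)) = Add(-4, Add(Mul(-62, R, V), V)) = Add(-4, Add(V, Mul(-62, R, V))) = Add(-4, V, Mul(-62, R, V)))
Add(Function('Z')(11, -34), Function('j')(-5, -26)) = Add(Add(-34, Mul(2, 11)), Add(-4, -26, Mul(-62, -5, -26))) = Add(Add(-34, 22), Add(-4, -26, -8060)) = Add(-12, -8090) = -8102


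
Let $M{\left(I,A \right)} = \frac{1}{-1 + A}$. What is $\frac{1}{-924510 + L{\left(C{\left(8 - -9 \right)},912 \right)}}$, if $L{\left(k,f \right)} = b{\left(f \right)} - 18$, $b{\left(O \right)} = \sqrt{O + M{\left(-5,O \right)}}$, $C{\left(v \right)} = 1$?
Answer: $- \frac{842245008}{778679091925391} - \frac{\sqrt{756888863}}{778679091925391} \approx -1.0817 \cdot 10^{-6}$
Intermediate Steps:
$b{\left(O \right)} = \sqrt{O + \frac{1}{-1 + O}}$
$L{\left(k,f \right)} = -18 + \sqrt{\frac{1 + f \left(-1 + f\right)}{-1 + f}}$ ($L{\left(k,f \right)} = \sqrt{\frac{1 + f \left(-1 + f\right)}{-1 + f}} - 18 = -18 + \sqrt{\frac{1 + f \left(-1 + f\right)}{-1 + f}}$)
$\frac{1}{-924510 + L{\left(C{\left(8 - -9 \right)},912 \right)}} = \frac{1}{-924510 - \left(18 - \sqrt{\frac{1 + 912 \left(-1 + 912\right)}{-1 + 912}}\right)} = \frac{1}{-924510 - \left(18 - \sqrt{\frac{1 + 912 \cdot 911}{911}}\right)} = \frac{1}{-924510 - \left(18 - \sqrt{\frac{1 + 830832}{911}}\right)} = \frac{1}{-924510 - \left(18 - \sqrt{\frac{1}{911} \cdot 830833}\right)} = \frac{1}{-924510 - \left(18 - \sqrt{\frac{830833}{911}}\right)} = \frac{1}{-924510 - \left(18 - \frac{\sqrt{756888863}}{911}\right)} = \frac{1}{-924528 + \frac{\sqrt{756888863}}{911}}$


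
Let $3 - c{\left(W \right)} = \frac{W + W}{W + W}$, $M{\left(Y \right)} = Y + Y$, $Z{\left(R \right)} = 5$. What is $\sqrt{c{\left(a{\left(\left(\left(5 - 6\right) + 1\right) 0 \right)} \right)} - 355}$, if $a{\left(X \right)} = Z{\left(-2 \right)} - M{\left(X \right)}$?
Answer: $i \sqrt{353} \approx 18.788 i$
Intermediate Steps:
$M{\left(Y \right)} = 2 Y$
$a{\left(X \right)} = 5 - 2 X$
$c{\left(W \right)} = 2$ ($c{\left(W \right)} = 3 - \frac{W + W}{W + W} = 3 - \frac{2 W}{2 W} = 3 - 2 W \frac{1}{2 W} = 3 - 1 = 2$)
$\sqrt{c{\left(a{\left(\left(\left(5 - 6\right) + 1\right) 0 \right)} \right)} - 355} = \sqrt{2 - 355} = \sqrt{-353} = i \sqrt{353}$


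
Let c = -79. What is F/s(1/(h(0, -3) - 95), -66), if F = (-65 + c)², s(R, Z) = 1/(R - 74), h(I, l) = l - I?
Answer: -75199104/49 ≈ -1.5347e+6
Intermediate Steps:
s(R, Z) = 1/(-74 + R)
F = 20736 (F = (-65 - 79)² = (-144)² = 20736)
F/s(1/(h(0, -3) - 95), -66) = 20736/(1/(-74 + 1/((-3 - 1*0) - 95))) = 20736/(1/(-74 + 1/((-3 + 0) - 95))) = 20736/(1/(-74 + 1/(-3 - 95))) = 20736/(1/(-74 + 1/(-98))) = 20736/(1/(-74 - 1/98)) = 20736/(1/(-7253/98)) = 20736/(-98/7253) = 20736*(-7253/98) = -75199104/49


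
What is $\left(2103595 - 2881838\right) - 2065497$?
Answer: $-2843740$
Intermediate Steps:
$\left(2103595 - 2881838\right) - 2065497 = -778243 - 2065497 = -2843740$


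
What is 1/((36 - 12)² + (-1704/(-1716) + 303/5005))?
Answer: 5005/2888153 ≈ 0.0017329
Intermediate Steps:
1/((36 - 12)² + (-1704/(-1716) + 303/5005)) = 1/(24² + (-1704*(-1/1716) + 303*(1/5005))) = 1/(576 + (142/143 + 303/5005)) = 1/(576 + 5273/5005) = 1/(2888153/5005) = 5005/2888153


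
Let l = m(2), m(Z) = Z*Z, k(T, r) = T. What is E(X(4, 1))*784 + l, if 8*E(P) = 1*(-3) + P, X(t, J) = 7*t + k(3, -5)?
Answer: 2748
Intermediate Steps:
m(Z) = Z²
l = 4 (l = 2² = 4)
X(t, J) = 3 + 7*t (X(t, J) = 7*t + 3 = 3 + 7*t)
E(P) = -3/8 + P/8 (E(P) = (1*(-3) + P)/8 = (-3 + P)/8 = -3/8 + P/8)
E(X(4, 1))*784 + l = (-3/8 + (3 + 7*4)/8)*784 + 4 = (-3/8 + (3 + 28)/8)*784 + 4 = (-3/8 + (⅛)*31)*784 + 4 = (-3/8 + 31/8)*784 + 4 = (7/2)*784 + 4 = 2744 + 4 = 2748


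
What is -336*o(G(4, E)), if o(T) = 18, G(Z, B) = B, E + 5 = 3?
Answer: -6048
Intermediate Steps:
E = -2 (E = -5 + 3 = -2)
-336*o(G(4, E)) = -336*18 = -6048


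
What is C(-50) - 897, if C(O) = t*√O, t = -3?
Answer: -897 - 15*I*√2 ≈ -897.0 - 21.213*I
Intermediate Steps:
C(O) = -3*√O
C(-50) - 897 = -15*I*√2 - 897 = -897 - 15*I*√2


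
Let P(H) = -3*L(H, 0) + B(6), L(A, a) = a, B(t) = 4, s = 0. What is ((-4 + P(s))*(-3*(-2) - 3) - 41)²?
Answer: 1681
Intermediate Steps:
P(H) = 4 (P(H) = -3*0 + 4 = 0 + 4 = 4)
((-4 + P(s))*(-3*(-2) - 3) - 41)² = ((-4 + 4)*(-3*(-2) - 3) - 41)² = (0*(6 - 3) - 41)² = (0*3 - 41)² = (0 - 41)² = (-41)² = 1681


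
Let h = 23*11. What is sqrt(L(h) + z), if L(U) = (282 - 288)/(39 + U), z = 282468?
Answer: 5*sqrt(240843498)/146 ≈ 531.48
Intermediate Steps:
h = 253
L(U) = -6/(39 + U)
sqrt(L(h) + z) = sqrt(-6/(39 + 253) + 282468) = sqrt(-6/292 + 282468) = sqrt(-6*1/292 + 282468) = sqrt(-3/146 + 282468) = sqrt(41240325/146) = 5*sqrt(240843498)/146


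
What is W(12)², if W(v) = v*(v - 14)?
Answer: 576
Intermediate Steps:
W(v) = v*(-14 + v)
W(12)² = (12*(-14 + 12))² = (12*(-2))² = (-24)² = 576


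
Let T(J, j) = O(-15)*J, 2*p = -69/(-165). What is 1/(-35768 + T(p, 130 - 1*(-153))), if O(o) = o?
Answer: -22/786965 ≈ -2.7956e-5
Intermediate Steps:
p = 23/110 (p = (-69/(-165))/2 = (-69*(-1/165))/2 = (½)*(23/55) = 23/110 ≈ 0.20909)
T(J, j) = -15*J
1/(-35768 + T(p, 130 - 1*(-153))) = 1/(-35768 - 15*23/110) = 1/(-35768 - 69/22) = 1/(-786965/22) = -22/786965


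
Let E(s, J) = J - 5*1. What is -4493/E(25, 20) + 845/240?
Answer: -23681/80 ≈ -296.01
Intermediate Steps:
E(s, J) = -5 + J (E(s, J) = J - 5 = -5 + J)
-4493/E(25, 20) + 845/240 = -4493/(-5 + 20) + 845/240 = -4493/15 + 845*(1/240) = -4493*1/15 + 169/48 = -4493/15 + 169/48 = -23681/80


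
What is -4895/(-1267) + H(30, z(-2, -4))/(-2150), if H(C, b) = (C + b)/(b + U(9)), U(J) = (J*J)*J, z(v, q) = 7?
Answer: 7745801121/2004900800 ≈ 3.8634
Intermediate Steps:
U(J) = J³ (U(J) = J²*J = J³)
H(C, b) = (C + b)/(729 + b) (H(C, b) = (C + b)/(b + 9³) = (C + b)/(b + 729) = (C + b)/(729 + b))
-4895/(-1267) + H(30, z(-2, -4))/(-2150) = -4895/(-1267) + ((30 + 7)/(729 + 7))/(-2150) = -4895*(-1/1267) + (37/736)*(-1/2150) = 4895/1267 + ((1/736)*37)*(-1/2150) = 4895/1267 + (37/736)*(-1/2150) = 4895/1267 - 37/1582400 = 7745801121/2004900800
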